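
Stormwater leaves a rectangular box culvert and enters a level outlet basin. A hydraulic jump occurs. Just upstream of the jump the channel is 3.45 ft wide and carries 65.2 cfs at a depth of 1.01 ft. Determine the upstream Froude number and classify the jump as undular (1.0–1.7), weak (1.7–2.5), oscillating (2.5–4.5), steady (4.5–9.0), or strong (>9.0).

Fr₁ = 3.28; oscillating jump

q = Q/b = 65.2/3.45 = 18.9 ft²/s; V₁ = q/y₁ = 18.7 ft/s. Fr₁ = V₁/√(g·y₁) = 3.28.
Fr₁ = 3.28 lies in the oscillating range.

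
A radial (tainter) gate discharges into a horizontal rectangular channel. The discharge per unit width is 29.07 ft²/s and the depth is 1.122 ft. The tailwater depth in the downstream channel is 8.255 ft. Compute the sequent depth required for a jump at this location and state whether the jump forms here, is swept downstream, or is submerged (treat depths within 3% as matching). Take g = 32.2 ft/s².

V₁ = q/y₁ = 29.07/1.122 = 25.91 ft/s. Fr₁ = V₁/√(g·y₁) = 25.91/√(32.2×1.122) = 4.311.
Sequent-depth ratio: y₂/y₁ = ½[√(1 + 8Fr₁²) − 1] = ½[√149.64 − 1] = 5.616.
y₂ = 5.616 × 1.122 = 6.302 ft.
Tailwater y_tw = 8.255 ft: y_tw > y₂, so the jump is submerged.

y₂ = 6.302 ft; the jump is submerged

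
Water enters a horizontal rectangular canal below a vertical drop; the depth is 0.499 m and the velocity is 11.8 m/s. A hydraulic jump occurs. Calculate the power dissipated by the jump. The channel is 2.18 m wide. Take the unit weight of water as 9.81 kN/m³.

P = 495 kW

Fr₁ = V₁/√(g·y₁) = 11.8/√(9.81×0.499) = 5.33.
Bélanger equation: y₂/y₁ = ½[√(1 + 8Fr₁²) − 1] = ½[√228.6 − 1] = 7.06.
y₂ = 7.06 × 0.499 = 3.52 m.
Head loss: ΔE = (y₂ − y₁)³/(4y₁y₂) = (3.52 − 0.499)³/(4×0.499×3.52) = 27.6/7.03 = 3.93 m.
q = V₁·y₁ = 11.8 × 0.499 = 5.89 m²/s. Q = q·b = 5.89 × 2.18 = 12.8 m³/s. P = γ·Q·ΔE = 9.81 × 12.8 × 3.93 = 495 kW.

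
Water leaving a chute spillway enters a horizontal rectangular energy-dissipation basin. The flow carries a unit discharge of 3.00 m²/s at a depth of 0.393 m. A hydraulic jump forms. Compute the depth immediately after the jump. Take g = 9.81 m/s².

y₂ = 1.97 m

V₁ = q/y₁ = 3.00/0.393 = 7.63 m/s. Fr₁ = V₁/√(g·y₁) = 7.63/√(9.81×0.393) = 3.89.
From the momentum equation for a rectangular channel, y₂/y₁ = ½[√(1 + 8Fr₁²) − 1] = ½[√121.9 − 1] = 5.02.
y₂ = 5.02 × 0.393 = 1.97 m.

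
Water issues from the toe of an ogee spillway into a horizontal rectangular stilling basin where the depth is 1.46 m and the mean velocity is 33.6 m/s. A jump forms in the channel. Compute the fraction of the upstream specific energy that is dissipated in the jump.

ΔE/E₁ = 0.695 (69.5%)

Fr₁ = V₁/√(g·y₁) = 33.6/√(9.81×1.46) = 8.88.
Conjugate-depth relation: y₂/y₁ = ½[√(1 + 8Fr₁²) − 1] = ½[√631.6 − 1] = 12.1.
y₂ = 12.1 × 1.46 = 17.6 m.
E₁ = y₁ + V₁²/2g = 59.0 m. ΔE = (y₂ − y₁)³/(4y₁y₂) = 41.0 m. ΔE/E₁ = 41.0/59.0 = 0.695.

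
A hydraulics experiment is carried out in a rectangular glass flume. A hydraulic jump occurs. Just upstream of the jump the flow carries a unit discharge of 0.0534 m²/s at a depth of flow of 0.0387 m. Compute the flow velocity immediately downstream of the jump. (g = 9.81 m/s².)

V₂ = 0.510 m/s

V₁ = q/y₁ = 0.0534/0.0387 = 1.38 m/s. Fr₁ = V₁/√(g·y₁) = 1.38/√(9.81×0.0387) = 2.24.
Bélanger equation: y₂/y₁ = ½[√(1 + 8Fr₁²) − 1] = ½[√41.12 − 1] = 2.71.
y₂ = 2.71 × 0.0387 = 0.105 m.
V₂ = q/y₂ = 0.0534/0.105 = 0.510 m/s.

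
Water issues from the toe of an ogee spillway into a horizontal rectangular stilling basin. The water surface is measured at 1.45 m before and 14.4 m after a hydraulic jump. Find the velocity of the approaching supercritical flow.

V₁ = 27.8 m/s

For a rectangular channel the momentum equation gives q² = ½·g·y₁·y₂·(y₁ + y₂) = ½×9.81×1.45×14.4×15.8 = 1623.
q = √1623 = 40.3 m²/s.
V₁ = q/y₁ = 40.3/1.45 = 27.8 m/s.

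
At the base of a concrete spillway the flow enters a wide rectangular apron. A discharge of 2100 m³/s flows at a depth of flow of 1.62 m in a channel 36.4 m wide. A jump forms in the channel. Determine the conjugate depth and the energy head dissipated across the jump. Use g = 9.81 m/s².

q = Q/b = 2100/36.4 = 57.7 m²/s; V₁ = q/y₁ = 35.6 m/s. Fr₁ = V₁/√(g·y₁) = 8.93.
Conjugate-depth relation: y₂/y₁ = ½[√(1 + 8Fr₁²) − 1] = ½[√639.4 − 1] = 12.1.
y₂ = 12.1 × 1.62 = 19.7 m.
Head loss: ΔE = (y₂ − y₁)³/(4y₁y₂) = (19.7 − 1.62)³/(4×1.62×19.7) = 5883/127 = 46.2 m.

y₂ = 19.7 m; ΔE = 46.2 m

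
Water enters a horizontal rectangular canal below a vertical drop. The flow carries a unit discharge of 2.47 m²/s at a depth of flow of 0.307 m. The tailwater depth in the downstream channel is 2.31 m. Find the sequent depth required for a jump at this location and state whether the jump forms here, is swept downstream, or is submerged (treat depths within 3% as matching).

y₂ = 1.87 m; the jump is submerged

V₁ = q/y₁ = 2.47/0.307 = 8.05 m/s. Fr₁ = V₁/√(g·y₁) = 8.05/√(9.81×0.307) = 4.64.
Sequent-depth ratio: y₂/y₁ = ½[√(1 + 8Fr₁²) − 1] = ½[√172.9 − 1] = 6.08.
y₂ = 6.08 × 0.307 = 1.87 m.
Tailwater y_tw = 2.31 m: y_tw > y₂, so the jump is submerged.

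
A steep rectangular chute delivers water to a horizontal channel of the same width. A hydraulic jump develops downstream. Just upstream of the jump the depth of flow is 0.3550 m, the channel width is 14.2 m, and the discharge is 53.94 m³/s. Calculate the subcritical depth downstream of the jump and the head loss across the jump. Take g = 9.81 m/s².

y₂ = 2.707 m; ΔE = 3.384 m

q = Q/b = 53.94/14.2 = 3.799 m²/s; V₁ = q/y₁ = 10.70 m/s. Fr₁ = V₁/√(g·y₁) = 5.734.
By Bélanger, y₂/y₁ = ½[√(1 + 8Fr₁²) − 1] = ½[√264.02 − 1] = 7.624.
y₂ = 7.624 × 0.3550 = 2.707 m.
Head loss: ΔE = (y₂ − y₁)³/(4y₁y₂) = (2.707 − 0.3550)³/(4×0.3550×2.707) = 13.00/3.843 = 3.384 m.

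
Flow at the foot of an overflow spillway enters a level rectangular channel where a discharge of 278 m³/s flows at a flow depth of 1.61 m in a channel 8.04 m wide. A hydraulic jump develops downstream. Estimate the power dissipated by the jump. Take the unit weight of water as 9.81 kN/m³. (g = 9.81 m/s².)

q = Q/b = 278/8.04 = 34.6 m²/s; V₁ = q/y₁ = 21.5 m/s. Fr₁ = V₁/√(g·y₁) = 5.40.
Bélanger equation: y₂/y₁ = ½[√(1 + 8Fr₁²) − 1] = ½[√234.6 − 1] = 7.16.
y₂ = 7.16 × 1.61 = 11.5 m.
V₂ = q/y₂ = 34.6/11.5 = 3.00 m/s. E₁ = y₁ + V₁²/2g = 25.1 m; E₂ = y₂ + V₂²/2g = 12.0 m. ΔE = E₁ − E₂ = 13.1 m.
P = γ·Q·ΔE = 9.81 × 278 × 13.1 = 35820 kW.

P = 35820 kW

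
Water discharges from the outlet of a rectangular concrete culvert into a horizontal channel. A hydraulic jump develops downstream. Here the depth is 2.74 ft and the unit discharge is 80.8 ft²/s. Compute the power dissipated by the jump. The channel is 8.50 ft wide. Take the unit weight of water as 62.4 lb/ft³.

V₁ = q/y₁ = 80.8/2.74 = 29.5 ft/s. Fr₁ = V₁/√(g·y₁) = 29.5/√(32.2×2.74) = 3.14.
Bélanger equation: y₂/y₁ = ½[√(1 + 8Fr₁²) − 1] = ½[√79.85 − 1] = 3.97.
y₂ = 3.97 × 2.74 = 10.9 ft.
Head loss: ΔE = (y₂ − y₁)³/(4y₁y₂) = (10.9 − 2.74)³/(4×2.74×10.9) = 538/119 = 4.51 ft.
Q = q·b = 80.8 × 8.50 = 687 cfs. P = γ·Q·ΔE/550 = 62.4 × 687 × 4.51 / 550 = 352 hp.

P = 352 hp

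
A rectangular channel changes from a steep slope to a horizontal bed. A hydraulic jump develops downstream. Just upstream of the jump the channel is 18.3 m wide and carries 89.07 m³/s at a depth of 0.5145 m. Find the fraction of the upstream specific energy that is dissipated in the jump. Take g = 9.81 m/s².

q = Q/b = 89.07/18.3 = 4.867 m²/s; V₁ = q/y₁ = 9.460 m/s. Fr₁ = V₁/√(g·y₁) = 4.211.
Conjugate-depth relation: y₂/y₁ = ½[√(1 + 8Fr₁²) − 1] = ½[√142.85 − 1] = 5.476.
y₂ = 5.476 × 0.5145 = 2.817 m.
E₁ = y₁ + V₁²/2g = 5.076 m. ΔE = (y₂ − y₁)³/(4y₁y₂) = 2.106 m. ΔE/E₁ = 2.106/5.076 = 0.415.

ΔE/E₁ = 0.415 (41.5%)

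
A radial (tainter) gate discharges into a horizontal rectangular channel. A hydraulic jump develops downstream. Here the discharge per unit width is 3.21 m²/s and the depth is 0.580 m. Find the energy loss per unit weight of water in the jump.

ΔE = 0.310 m

V₁ = q/y₁ = 3.21/0.580 = 5.53 m/s. Fr₁ = V₁/√(g·y₁) = 5.53/√(9.81×0.580) = 2.32.
From the momentum equation for a rectangular channel, y₂/y₁ = ½[√(1 + 8Fr₁²) − 1] = ½[√44.07 − 1] = 2.82.
y₂ = 2.82 × 0.580 = 1.64 m.
Head loss: ΔE = (y₂ − y₁)³/(4y₁y₂) = (1.64 − 0.580)³/(4×0.580×1.64) = 1.17/3.79 = 0.310 m.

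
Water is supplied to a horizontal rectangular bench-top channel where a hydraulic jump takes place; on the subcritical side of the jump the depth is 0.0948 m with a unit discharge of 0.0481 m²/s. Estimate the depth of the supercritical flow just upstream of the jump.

y₁ = 0.0376 m

V₂ = q/y₂ = 0.0481/0.0948 = 0.507 m/s; Fr₂ = V₂/√(g·y₂) = 0.526.
From the momentum equation (using Fr₂), y₁/y₂ = ½[√(1 + 8Fr₂²) − 1] = ½[√3.215 − 1] = 0.396.
y₁ = 0.396 × 0.0948 = 0.0376 m.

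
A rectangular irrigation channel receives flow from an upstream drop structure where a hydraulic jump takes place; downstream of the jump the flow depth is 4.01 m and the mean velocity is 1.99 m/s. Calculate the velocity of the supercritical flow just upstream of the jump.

Fr₂ = V₂/√(g·y₂) = 1.99/√(9.81×4.01) = 0.317.
From the momentum equation (using Fr₂), y₁/y₂ = ½[√(1 + 8Fr₂²) − 1] = ½[√1.805 − 1] = 0.172.
y₁ = 0.172 × 4.01 = 0.689 m.
V₁ = q/y₁ = 7.98/0.689 = 11.6 m/s.

V₁ = 11.6 m/s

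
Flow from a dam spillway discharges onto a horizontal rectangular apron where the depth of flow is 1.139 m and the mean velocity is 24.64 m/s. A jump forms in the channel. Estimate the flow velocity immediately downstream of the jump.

V₂ = 2.480 m/s

Fr₁ = V₁/√(g·y₁) = 24.64/√(9.81×1.139) = 7.371.
Bélanger equation: y₂/y₁ = ½[√(1 + 8Fr₁²) − 1] = ½[√435.69 − 1] = 9.937.
y₂ = 9.937 × 1.139 = 11.32 m.
q = V₁·y₁ = 24.64 × 1.139 = 28.06 m²/s.
V₂ = q/y₂ = 28.06/11.32 = 2.480 m/s.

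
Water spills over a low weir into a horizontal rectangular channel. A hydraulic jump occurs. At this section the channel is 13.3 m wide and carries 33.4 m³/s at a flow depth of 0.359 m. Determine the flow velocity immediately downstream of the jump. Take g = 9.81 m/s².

V₂ = 1.46 m/s

q = Q/b = 33.4/13.3 = 2.51 m²/s; V₁ = q/y₁ = 7.00 m/s. Fr₁ = V₁/√(g·y₁) = 3.73.
By Bélanger, y₂/y₁ = ½[√(1 + 8Fr₁²) − 1] = ½[√112.2 − 1] = 4.80.
y₂ = 4.80 × 0.359 = 1.72 m.
V₂ = q/y₂ = 2.51/1.72 = 1.46 m/s.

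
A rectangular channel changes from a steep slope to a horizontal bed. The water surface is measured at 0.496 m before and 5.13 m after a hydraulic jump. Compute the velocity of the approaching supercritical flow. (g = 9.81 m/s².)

For a rectangular channel the momentum equation gives q² = ½·g·y₁·y₂·(y₁ + y₂) = ½×9.81×0.496×5.13×5.63 = 70.2.
q = √70.2 = 8.38 m²/s.
V₁ = q/y₁ = 8.38/0.496 = 16.9 m/s.

V₁ = 16.9 m/s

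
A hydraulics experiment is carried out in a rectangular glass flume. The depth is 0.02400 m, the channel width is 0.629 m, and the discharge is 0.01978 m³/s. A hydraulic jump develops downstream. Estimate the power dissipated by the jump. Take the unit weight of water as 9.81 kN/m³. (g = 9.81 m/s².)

P = 0.004517 kW

q = Q/b = 0.01978/0.629 = 0.03145 m²/s; V₁ = q/y₁ = 1.310 m/s. Fr₁ = V₁/√(g·y₁) = 2.700.
By Bélanger, y₂/y₁ = ½[√(1 + 8Fr₁²) − 1] = ½[√59.336 − 1] = 3.352.
y₂ = 3.352 × 0.02400 = 0.08044 m.
Head loss: ΔE = (y₂ − y₁)³/(4y₁y₂) = (0.08044 − 0.02400)³/(4×0.02400×0.08044) = 0.0001798/0.007722 = 0.02328 m.
P = γ·Q·ΔE = 9.81 × 0.01978 × 0.02328 = 0.004517 kW.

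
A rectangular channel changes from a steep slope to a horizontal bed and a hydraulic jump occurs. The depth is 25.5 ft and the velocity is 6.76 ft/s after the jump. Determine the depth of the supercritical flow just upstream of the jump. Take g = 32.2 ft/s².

y₁ = 2.58 ft

Fr₂ = V₂/√(g·y₂) = 6.76/√(32.2×25.5) = 0.236.
The Bélanger relation is symmetric: y₁/y₂ = ½[√(1 + 8Fr₂²) − 1] = ½[√1.445 − 1] = 0.101.
y₁ = 0.101 × 25.5 = 2.58 ft.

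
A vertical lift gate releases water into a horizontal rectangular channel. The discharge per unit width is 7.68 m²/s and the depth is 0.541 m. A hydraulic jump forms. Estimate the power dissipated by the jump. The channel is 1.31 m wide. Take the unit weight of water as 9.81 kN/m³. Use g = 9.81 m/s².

P = 613 kW

V₁ = q/y₁ = 7.68/0.541 = 14.2 m/s. Fr₁ = V₁/√(g·y₁) = 14.2/√(9.81×0.541) = 6.16.
By Bélanger, y₂/y₁ = ½[√(1 + 8Fr₁²) − 1] = ½[√304.8 − 1] = 8.23.
y₂ = 8.23 × 0.541 = 4.45 m.
V₂ = q/y₂ = 7.68/4.45 = 1.73 m/s. E₁ = y₁ + V₁²/2g = 10.8 m; E₂ = y₂ + V₂²/2g = 4.60 m. ΔE = E₁ − E₂ = 6.21 m.
Q = q·b = 7.68 × 1.31 = 10.1 m³/s. P = γ·Q·ΔE = 9.81 × 10.1 × 6.21 = 613 kW.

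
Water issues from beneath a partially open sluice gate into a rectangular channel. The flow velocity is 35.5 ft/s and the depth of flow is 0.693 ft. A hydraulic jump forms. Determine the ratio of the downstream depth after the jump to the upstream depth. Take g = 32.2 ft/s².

Fr₁ = V₁/√(g·y₁) = 35.5/√(32.2×0.693) = 7.52.
Bélanger equation: y₂/y₁ = ½[√(1 + 8Fr₁²) − 1] = ½[√452.8 − 1] = 10.1.

y₂/y₁ = 10.1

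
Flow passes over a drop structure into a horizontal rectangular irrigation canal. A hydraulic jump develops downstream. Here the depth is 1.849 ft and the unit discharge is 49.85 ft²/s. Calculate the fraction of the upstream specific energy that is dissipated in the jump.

ΔE/E₁ = 0.328 (32.8%)

V₁ = q/y₁ = 49.85/1.849 = 26.96 ft/s. Fr₁ = V₁/√(g·y₁) = 26.96/√(32.2×1.849) = 3.494.
Bélanger equation: y₂/y₁ = ½[√(1 + 8Fr₁²) − 1] = ½[√98.668 − 1] = 4.467.
y₂ = 4.467 × 1.849 = 8.259 ft.
E₁ = y₁ + V₁²/2g = 13.14 ft. ΔE = (y₂ − y₁)³/(4y₁y₂) = 4.311 ft. ΔE/E₁ = 4.311/13.14 = 0.328.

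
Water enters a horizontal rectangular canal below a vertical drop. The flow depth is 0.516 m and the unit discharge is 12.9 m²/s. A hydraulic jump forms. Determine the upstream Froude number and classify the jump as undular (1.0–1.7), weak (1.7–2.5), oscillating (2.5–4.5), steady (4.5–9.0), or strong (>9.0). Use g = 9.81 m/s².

Fr₁ = 11.1; strong jump

V₁ = q/y₁ = 12.9/0.516 = 25.0 m/s. Fr₁ = V₁/√(g·y₁) = 25.0/√(9.81×0.516) = 11.1.
Fr₁ = 11.1 lies in the strong range.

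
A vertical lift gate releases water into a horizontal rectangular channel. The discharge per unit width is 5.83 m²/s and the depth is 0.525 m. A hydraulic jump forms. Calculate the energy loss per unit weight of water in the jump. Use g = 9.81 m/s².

V₁ = q/y₁ = 5.83/0.525 = 11.1 m/s. Fr₁ = V₁/√(g·y₁) = 11.1/√(9.81×0.525) = 4.89.
Bélanger equation: y₂/y₁ = ½[√(1 + 8Fr₁²) − 1] = ½[√192.5 − 1] = 6.44.
y₂ = 6.44 × 0.525 = 3.38 m.
V₂ = q/y₂ = 5.83/3.38 = 1.72 m/s. E₁ = y₁ + V₁²/2g = 6.81 m; E₂ = y₂ + V₂²/2g = 3.53 m. ΔE = E₁ − E₂ = 3.28 m.

ΔE = 3.28 m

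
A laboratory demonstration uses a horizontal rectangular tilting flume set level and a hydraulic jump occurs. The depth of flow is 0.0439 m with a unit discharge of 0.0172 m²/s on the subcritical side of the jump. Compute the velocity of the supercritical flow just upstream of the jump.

V₁ = 0.814 m/s

V₂ = q/y₂ = 0.0172/0.0439 = 0.392 m/s; Fr₂ = V₂/√(g·y₂) = 0.597.
From the momentum equation (using Fr₂), y₁/y₂ = ½[√(1 + 8Fr₂²) − 1] = ½[√3.852 − 1] = 0.481.
y₁ = 0.481 × 0.0439 = 0.0211 m.
V₁ = q/y₁ = 0.0172/0.0211 = 0.814 m/s.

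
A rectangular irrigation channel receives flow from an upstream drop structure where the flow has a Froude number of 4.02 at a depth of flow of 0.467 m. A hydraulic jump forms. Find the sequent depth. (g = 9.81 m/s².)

y₂ = 2.43 m

Fr₁ = 4.02 (given).
From the momentum equation for a rectangular channel, y₂/y₁ = ½[√(1 + 8Fr₁²) − 1] = ½[√130.3 − 1] = 5.21.
y₂ = 5.21 × 0.467 = 2.43 m.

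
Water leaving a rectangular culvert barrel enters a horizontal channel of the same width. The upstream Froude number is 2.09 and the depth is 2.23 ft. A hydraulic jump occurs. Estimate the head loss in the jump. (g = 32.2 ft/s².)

ΔE = 0.750 ft

Fr₁ = 2.09 (given).
Conjugate-depth relation: y₂/y₁ = ½[√(1 + 8Fr₁²) − 1] = ½[√35.94 − 1] = 2.50.
y₂ = 2.50 × 2.23 = 5.57 ft.
Head loss: ΔE = (y₂ − y₁)³/(4y₁y₂) = (5.57 − 2.23)³/(4×2.23×5.57) = 37.3/49.7 = 0.750 ft.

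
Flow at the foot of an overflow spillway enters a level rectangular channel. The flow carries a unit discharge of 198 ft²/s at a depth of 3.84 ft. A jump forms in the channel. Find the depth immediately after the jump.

V₁ = q/y₁ = 198/3.84 = 51.6 ft/s. Fr₁ = V₁/√(g·y₁) = 51.6/√(32.2×3.84) = 4.64.
Conjugate-depth relation: y₂/y₁ = ½[√(1 + 8Fr₁²) − 1] = ½[√173.0 − 1] = 6.08.
y₂ = 6.08 × 3.84 = 23.3 ft.

y₂ = 23.3 ft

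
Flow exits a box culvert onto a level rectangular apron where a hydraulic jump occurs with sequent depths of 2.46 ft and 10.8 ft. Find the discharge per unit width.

For a rectangular channel the momentum equation gives q² = ½·g·y₁·y₂·(y₁ + y₂) = ½×32.2×2.46×10.8×13.3 = 5672.
q = √5672 = 75.3 ft²/s.

q = 75.3 ft²/s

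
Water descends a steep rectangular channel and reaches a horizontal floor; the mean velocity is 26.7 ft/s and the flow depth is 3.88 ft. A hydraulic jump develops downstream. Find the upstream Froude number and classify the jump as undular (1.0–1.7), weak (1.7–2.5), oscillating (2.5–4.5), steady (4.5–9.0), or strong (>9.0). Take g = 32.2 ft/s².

Fr₁ = 2.39; weak jump

Fr₁ = V₁/√(g·y₁) = 26.7/√(32.2×3.88) = 2.39.
Fr₁ = 2.39 lies in the weak range.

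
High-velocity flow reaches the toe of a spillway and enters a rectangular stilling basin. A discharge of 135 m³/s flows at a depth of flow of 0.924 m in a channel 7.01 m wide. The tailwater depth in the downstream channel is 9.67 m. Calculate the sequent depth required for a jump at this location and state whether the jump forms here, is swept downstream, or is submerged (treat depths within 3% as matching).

y₂ = 8.60 m; the jump is submerged

q = Q/b = 135/7.01 = 19.3 m²/s; V₁ = q/y₁ = 20.8 m/s. Fr₁ = V₁/√(g·y₁) = 6.92.
By Bélanger, y₂/y₁ = ½[√(1 + 8Fr₁²) − 1] = ½[√384.4 − 1] = 9.30.
y₂ = 9.30 × 0.924 = 8.60 m.
Tailwater y_tw = 9.67 m: y_tw > y₂, so the jump is submerged.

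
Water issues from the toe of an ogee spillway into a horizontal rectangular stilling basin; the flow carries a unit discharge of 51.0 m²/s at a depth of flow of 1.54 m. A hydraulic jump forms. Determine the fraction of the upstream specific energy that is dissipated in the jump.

V₁ = q/y₁ = 51.0/1.54 = 33.1 m/s. Fr₁ = V₁/√(g·y₁) = 33.1/√(9.81×1.54) = 8.52.
Sequent-depth ratio: y₂/y₁ = ½[√(1 + 8Fr₁²) − 1] = ½[√581.8 − 1] = 11.6.
y₂ = 11.6 × 1.54 = 17.8 m.
E₁ = y₁ + V₁²/2g = 57.4 m. ΔE = (y₂ − y₁)³/(4y₁y₂) = 39.2 m. ΔE/E₁ = 39.2/57.4 = 0.683.

ΔE/E₁ = 0.683 (68.3%)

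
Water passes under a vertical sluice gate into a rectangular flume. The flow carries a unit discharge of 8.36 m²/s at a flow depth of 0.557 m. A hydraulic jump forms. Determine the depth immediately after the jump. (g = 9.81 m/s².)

y₂ = 4.79 m

V₁ = q/y₁ = 8.36/0.557 = 15.0 m/s. Fr₁ = V₁/√(g·y₁) = 15.0/√(9.81×0.557) = 6.42.
From the momentum equation for a rectangular channel, y₂/y₁ = ½[√(1 + 8Fr₁²) − 1] = ½[√330.8 − 1] = 8.59.
y₂ = 8.59 × 0.557 = 4.79 m.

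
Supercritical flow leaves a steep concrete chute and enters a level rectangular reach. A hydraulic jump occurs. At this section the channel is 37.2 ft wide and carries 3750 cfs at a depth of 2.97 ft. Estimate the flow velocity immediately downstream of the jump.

q = Q/b = 3750/37.2 = 101 ft²/s; V₁ = q/y₁ = 33.9 ft/s. Fr₁ = V₁/√(g·y₁) = 3.47.
Sequent-depth ratio: y₂/y₁ = ½[√(1 + 8Fr₁²) − 1] = ½[√97.37 − 1] = 4.43.
y₂ = 4.43 × 2.97 = 13.2 ft.
V₂ = q/y₂ = 101/13.2 = 7.66 ft/s.

V₂ = 7.66 ft/s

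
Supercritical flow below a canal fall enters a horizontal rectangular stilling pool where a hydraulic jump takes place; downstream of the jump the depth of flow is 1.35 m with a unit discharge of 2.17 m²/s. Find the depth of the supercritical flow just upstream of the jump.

y₁ = 0.405 m

V₂ = q/y₂ = 2.17/1.35 = 1.61 m/s; Fr₂ = V₂/√(g·y₂) = 0.442.
Applying the sequent-depth relation in reverse, y₁/y₂ = ½[√(1 + 8Fr₂²) − 1] = ½[√2.561 − 1] = 0.300.
y₁ = 0.300 × 1.35 = 0.405 m.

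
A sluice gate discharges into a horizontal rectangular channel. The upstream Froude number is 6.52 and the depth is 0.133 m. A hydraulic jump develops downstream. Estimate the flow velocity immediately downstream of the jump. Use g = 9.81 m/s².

Fr₁ = 6.52 (given).
Bélanger equation: y₂/y₁ = ½[√(1 + 8Fr₁²) − 1] = ½[√341.1 − 1] = 8.73.
y₂ = 8.73 × 0.133 = 1.16 m.
V₁ = Fr₁·√(g·y₁) = 6.52×√(9.81×0.133) = 7.45 m/s; q = V₁·y₁ = 0.991 m²/s.
V₂ = q/y₂ = 0.991/1.16 = 0.853 m/s.

V₂ = 0.853 m/s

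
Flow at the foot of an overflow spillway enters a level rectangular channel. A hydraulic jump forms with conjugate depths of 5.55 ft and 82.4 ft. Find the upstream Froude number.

Fr₁ = 10.8

For a rectangular channel the momentum equation gives q² = ½·g·y₁·y₂·(y₁ + y₂) = ½×32.2×5.55×82.4×88.0 = 647563.
q = √647563 = 805 ft²/s.
V₁ = q/y₁ = 145 ft/s; Fr₁ = V₁/√(g·y₁) = 10.8.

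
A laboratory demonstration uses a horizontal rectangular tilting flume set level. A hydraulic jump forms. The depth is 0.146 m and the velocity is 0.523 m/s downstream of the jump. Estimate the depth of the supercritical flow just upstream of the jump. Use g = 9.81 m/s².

Fr₂ = V₂/√(g·y₂) = 0.523/√(9.81×0.146) = 0.437.
Applying the sequent-depth relation in reverse, y₁/y₂ = ½[√(1 + 8Fr₂²) − 1] = ½[√2.528 − 1] = 0.295.
y₁ = 0.295 × 0.146 = 0.0431 m.

y₁ = 0.0431 m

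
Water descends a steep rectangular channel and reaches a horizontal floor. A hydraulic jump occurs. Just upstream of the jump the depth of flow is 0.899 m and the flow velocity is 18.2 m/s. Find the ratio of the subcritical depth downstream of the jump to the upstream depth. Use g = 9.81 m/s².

y₂/y₁ = 8.18

Fr₁ = V₁/√(g·y₁) = 18.2/√(9.81×0.899) = 6.13.
Conjugate-depth relation: y₂/y₁ = ½[√(1 + 8Fr₁²) − 1] = ½[√301.5 − 1] = 8.18.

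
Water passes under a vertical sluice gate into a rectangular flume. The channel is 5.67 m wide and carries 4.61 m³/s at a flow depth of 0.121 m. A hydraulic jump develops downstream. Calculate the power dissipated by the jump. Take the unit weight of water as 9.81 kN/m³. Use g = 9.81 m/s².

q = Q/b = 4.61/5.67 = 0.813 m²/s; V₁ = q/y₁ = 6.72 m/s. Fr₁ = V₁/√(g·y₁) = 6.17.
By Bélanger, y₂/y₁ = ½[√(1 + 8Fr₁²) − 1] = ½[√305.3 − 1] = 8.24.
y₂ = 8.24 × 0.121 = 0.997 m.
Head loss: ΔE = (y₂ − y₁)³/(4y₁y₂) = (0.997 − 0.121)³/(4×0.121×0.997) = 0.671/0.482 = 1.39 m.
P = γ·Q·ΔE = 9.81 × 4.61 × 1.39 = 62.9 kW.

P = 62.9 kW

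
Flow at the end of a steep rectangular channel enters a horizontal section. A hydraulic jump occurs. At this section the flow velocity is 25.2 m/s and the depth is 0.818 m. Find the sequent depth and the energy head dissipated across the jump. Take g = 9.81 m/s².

y₂ = 9.89 m; ΔE = 23.1 m

Fr₁ = V₁/√(g·y₁) = 25.2/√(9.81×0.818) = 8.90.
Conjugate-depth relation: y₂/y₁ = ½[√(1 + 8Fr₁²) − 1] = ½[√634.1 − 1] = 12.1.
y₂ = 12.1 × 0.818 = 9.89 m.
q = V₁·y₁ = 25.2 × 0.818 = 20.6 m²/s. V₂ = q/y₂ = 20.6/9.89 = 2.08 m/s. E₁ = y₁ + V₁²/2g = 33.2 m; E₂ = y₂ + V₂²/2g = 10.1 m. ΔE = E₁ − E₂ = 23.1 m.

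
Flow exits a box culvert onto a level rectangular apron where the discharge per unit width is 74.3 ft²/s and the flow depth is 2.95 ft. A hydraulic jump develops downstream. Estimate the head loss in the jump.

ΔE = 2.42 ft

V₁ = q/y₁ = 74.3/2.95 = 25.2 ft/s. Fr₁ = V₁/√(g·y₁) = 25.2/√(32.2×2.95) = 2.58.
By Bélanger, y₂/y₁ = ½[√(1 + 8Fr₁²) − 1] = ½[√54.43 − 1] = 3.19.
y₂ = 3.19 × 2.95 = 9.41 ft.
V₂ = q/y₂ = 74.3/9.41 = 7.90 ft/s. E₁ = y₁ + V₁²/2g = 12.8 ft; E₂ = y₂ + V₂²/2g = 10.4 ft. ΔE = E₁ − E₂ = 2.42 ft.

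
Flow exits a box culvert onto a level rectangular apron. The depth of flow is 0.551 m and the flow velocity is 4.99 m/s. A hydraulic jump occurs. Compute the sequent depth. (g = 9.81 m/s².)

y₂ = 1.42 m

Fr₁ = V₁/√(g·y₁) = 4.99/√(9.81×0.551) = 2.15.
Conjugate-depth relation: y₂/y₁ = ½[√(1 + 8Fr₁²) − 1] = ½[√37.85 − 1] = 2.58.
y₂ = 2.58 × 0.551 = 1.42 m.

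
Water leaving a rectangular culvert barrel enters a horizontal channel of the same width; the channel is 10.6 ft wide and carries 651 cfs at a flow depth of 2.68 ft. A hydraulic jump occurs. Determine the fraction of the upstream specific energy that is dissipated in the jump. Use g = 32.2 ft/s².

ΔE/E₁ = 0.170 (17.0%)

q = Q/b = 651/10.6 = 61.4 ft²/s; V₁ = q/y₁ = 22.9 ft/s. Fr₁ = V₁/√(g·y₁) = 2.47.
Sequent-depth ratio: y₂/y₁ = ½[√(1 + 8Fr₁²) − 1] = ½[√49.68 − 1] = 3.02.
y₂ = 3.02 × 2.68 = 8.11 ft.
E₁ = y₁ + V₁²/2g = 10.8 ft. ΔE = (y₂ − y₁)³/(4y₁y₂) = 1.84 ft. ΔE/E₁ = 1.84/10.8 = 0.170.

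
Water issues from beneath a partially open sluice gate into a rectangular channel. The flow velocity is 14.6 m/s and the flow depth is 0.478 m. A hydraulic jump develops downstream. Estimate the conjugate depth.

Fr₁ = V₁/√(g·y₁) = 14.6/√(9.81×0.478) = 6.74.
From the momentum equation for a rectangular channel, y₂/y₁ = ½[√(1 + 8Fr₁²) − 1] = ½[√364.7 − 1] = 9.05.
y₂ = 9.05 × 0.478 = 4.32 m.

y₂ = 4.32 m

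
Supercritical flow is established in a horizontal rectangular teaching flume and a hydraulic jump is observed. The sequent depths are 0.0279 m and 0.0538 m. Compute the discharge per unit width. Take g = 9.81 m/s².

For a rectangular channel the momentum equation gives q² = ½·g·y₁·y₂·(y₁ + y₂) = ½×9.81×0.0279×0.0538×0.0817 = 0.000602.
q = √0.000602 = 0.0245 m²/s.

q = 0.0245 m²/s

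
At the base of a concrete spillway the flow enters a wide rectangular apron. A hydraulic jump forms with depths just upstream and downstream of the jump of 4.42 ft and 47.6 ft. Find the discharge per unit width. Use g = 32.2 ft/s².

For a rectangular channel the momentum equation gives q² = ½·g·y₁·y₂·(y₁ + y₂) = ½×32.2×4.42×47.6×52.0 = 176208.
q = √176208 = 420 ft²/s.

q = 420 ft²/s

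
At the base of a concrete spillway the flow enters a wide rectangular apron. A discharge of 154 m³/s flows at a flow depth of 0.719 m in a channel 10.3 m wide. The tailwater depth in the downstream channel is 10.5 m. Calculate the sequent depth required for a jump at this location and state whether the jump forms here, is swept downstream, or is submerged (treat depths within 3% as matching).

y₂ = 7.61 m; the jump is submerged

q = Q/b = 154/10.3 = 15.0 m²/s; V₁ = q/y₁ = 20.8 m/s. Fr₁ = V₁/√(g·y₁) = 7.83.
Bélanger equation: y₂/y₁ = ½[√(1 + 8Fr₁²) − 1] = ½[√491.5 − 1] = 10.6.
y₂ = 10.6 × 0.719 = 7.61 m.
Tailwater y_tw = 10.5 m: y_tw > y₂, so the jump is submerged.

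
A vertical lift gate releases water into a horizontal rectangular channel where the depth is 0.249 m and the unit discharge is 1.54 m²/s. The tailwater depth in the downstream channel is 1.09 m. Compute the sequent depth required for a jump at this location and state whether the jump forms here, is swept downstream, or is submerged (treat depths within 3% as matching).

y₂ = 1.27 m; the jump is swept downstream

V₁ = q/y₁ = 1.54/0.249 = 6.18 m/s. Fr₁ = V₁/√(g·y₁) = 6.18/√(9.81×0.249) = 3.96.
By Bélanger, y₂/y₁ = ½[√(1 + 8Fr₁²) − 1] = ½[√126.3 − 1] = 5.12.
y₂ = 5.12 × 0.249 = 1.27 m.
Tailwater y_tw = 1.09 m: y_tw < y₂, so the jump is swept downstream.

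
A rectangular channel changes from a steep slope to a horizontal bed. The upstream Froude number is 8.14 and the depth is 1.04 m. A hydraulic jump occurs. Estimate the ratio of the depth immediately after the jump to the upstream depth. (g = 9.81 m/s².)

Fr₁ = 8.14 (given).
By Bélanger, y₂/y₁ = ½[√(1 + 8Fr₁²) − 1] = ½[√531.1 − 1] = 11.0.

y₂/y₁ = 11.0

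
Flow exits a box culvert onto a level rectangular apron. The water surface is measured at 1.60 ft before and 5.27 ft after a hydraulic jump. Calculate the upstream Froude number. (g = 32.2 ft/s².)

For a rectangular channel the momentum equation gives q² = ½·g·y₁·y₂·(y₁ + y₂) = ½×32.2×1.60×5.27×6.87 = 933.
q = √933 = 30.5 ft²/s.
V₁ = q/y₁ = 19.1 ft/s; Fr₁ = V₁/√(g·y₁) = 2.66.

Fr₁ = 2.66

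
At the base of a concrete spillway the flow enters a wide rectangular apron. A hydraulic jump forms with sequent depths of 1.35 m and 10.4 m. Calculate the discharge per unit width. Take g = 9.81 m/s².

For a rectangular channel the momentum equation gives q² = ½·g·y₁·y₂·(y₁ + y₂) = ½×9.81×1.35×10.4×11.8 = 809.
q = √809 = 28.4 m²/s.

q = 28.4 m²/s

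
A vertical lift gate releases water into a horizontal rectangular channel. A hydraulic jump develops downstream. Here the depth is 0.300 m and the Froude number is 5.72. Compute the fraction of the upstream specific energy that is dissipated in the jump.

Fr₁ = 5.72 (given).
Sequent-depth ratio: y₂/y₁ = ½[√(1 + 8Fr₁²) − 1] = ½[√262.7 − 1] = 7.60.
y₂ = 7.60 × 0.300 = 2.28 m.
E₁ = y₁(1 + Fr₁²/2) = 0.300×(1 + 5.72²/2) = 5.21 m. ΔE = (y₂ − y₁)³/(4y₁y₂) = 2.84 m. ΔE/E₁ = 2.84/5.21 = 0.546.

ΔE/E₁ = 0.546 (54.6%)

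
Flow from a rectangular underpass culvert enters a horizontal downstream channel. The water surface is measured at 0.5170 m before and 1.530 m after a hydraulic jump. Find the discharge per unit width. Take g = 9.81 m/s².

q = 2.818 m²/s

For a rectangular channel the momentum equation gives q² = ½·g·y₁·y₂·(y₁ + y₂) = ½×9.81×0.5170×1.530×2.047 = 7.942.
q = √7.942 = 2.818 m²/s.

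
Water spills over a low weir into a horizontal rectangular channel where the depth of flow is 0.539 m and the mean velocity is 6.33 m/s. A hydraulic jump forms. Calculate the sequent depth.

Fr₁ = V₁/√(g·y₁) = 6.33/√(9.81×0.539) = 2.75.
Conjugate-depth relation: y₂/y₁ = ½[√(1 + 8Fr₁²) − 1] = ½[√61.62 − 1] = 3.43.
y₂ = 3.43 × 0.539 = 1.85 m.

y₂ = 1.85 m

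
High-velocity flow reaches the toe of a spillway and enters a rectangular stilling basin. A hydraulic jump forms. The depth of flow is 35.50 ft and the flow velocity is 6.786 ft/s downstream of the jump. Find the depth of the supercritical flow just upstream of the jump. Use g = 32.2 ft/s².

y₁ = 2.661 ft

Fr₂ = V₂/√(g·y₂) = 6.786/√(32.2×35.50) = 0.2007.
From the momentum equation (using Fr₂), y₁/y₂ = ½[√(1 + 8Fr₂²) − 1] = ½[√1.3223 − 1] = 0.07495.
y₁ = 0.07495 × 35.50 = 2.661 ft.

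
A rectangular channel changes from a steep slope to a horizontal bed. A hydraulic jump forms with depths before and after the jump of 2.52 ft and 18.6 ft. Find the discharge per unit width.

q = 126 ft²/s

For a rectangular channel the momentum equation gives q² = ½·g·y₁·y₂·(y₁ + y₂) = ½×32.2×2.52×18.6×21.1 = 15938.
q = √15938 = 126 ft²/s.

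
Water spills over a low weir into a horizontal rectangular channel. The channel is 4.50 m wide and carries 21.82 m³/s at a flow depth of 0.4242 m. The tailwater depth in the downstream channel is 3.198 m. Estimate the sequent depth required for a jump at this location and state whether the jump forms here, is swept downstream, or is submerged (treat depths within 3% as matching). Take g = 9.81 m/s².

y₂ = 3.156 m; the jump forms here

q = Q/b = 21.82/4.50 = 4.849 m²/s; V₁ = q/y₁ = 11.43 m/s. Fr₁ = V₁/√(g·y₁) = 5.603.
Sequent-depth ratio: y₂/y₁ = ½[√(1 + 8Fr₁²) − 1] = ½[√252.18 − 1] = 7.440.
y₂ = 7.440 × 0.4242 = 3.156 m.
Tailwater y_tw = 3.198 m: y_tw ≈ y₂, so the jump forms here.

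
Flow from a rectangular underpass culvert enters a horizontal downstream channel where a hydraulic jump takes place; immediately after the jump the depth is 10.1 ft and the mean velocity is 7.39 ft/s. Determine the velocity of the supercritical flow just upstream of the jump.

Fr₂ = V₂/√(g·y₂) = 7.39/√(32.2×10.1) = 0.410.
From the momentum equation (using Fr₂), y₁/y₂ = ½[√(1 + 8Fr₂²) − 1] = ½[√2.343 − 1] = 0.265.
y₁ = 0.265 × 10.1 = 2.68 ft.
V₁ = q/y₁ = 74.6/2.68 = 27.8 ft/s.

V₁ = 27.8 ft/s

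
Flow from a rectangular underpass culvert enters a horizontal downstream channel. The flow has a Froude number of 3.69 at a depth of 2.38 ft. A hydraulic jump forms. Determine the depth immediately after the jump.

Fr₁ = 3.69 (given).
Conjugate-depth relation: y₂/y₁ = ½[√(1 + 8Fr₁²) − 1] = ½[√109.9 − 1] = 4.74.
y₂ = 4.74 × 2.38 = 11.3 ft.

y₂ = 11.3 ft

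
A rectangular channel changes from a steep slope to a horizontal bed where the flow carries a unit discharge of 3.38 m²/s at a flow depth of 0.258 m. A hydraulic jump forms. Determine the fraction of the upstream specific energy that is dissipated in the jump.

ΔE/E₁ = 0.673 (67.3%)

V₁ = q/y₁ = 3.38/0.258 = 13.1 m/s. Fr₁ = V₁/√(g·y₁) = 13.1/√(9.81×0.258) = 8.23.
Sequent-depth ratio: y₂/y₁ = ½[√(1 + 8Fr₁²) − 1] = ½[√543.5 − 1] = 11.2.
y₂ = 11.2 × 0.258 = 2.88 m.
E₁ = y₁ + V₁²/2g = 9.01 m. ΔE = (y₂ − y₁)³/(4y₁y₂) = 6.06 m. ΔE/E₁ = 6.06/9.01 = 0.673.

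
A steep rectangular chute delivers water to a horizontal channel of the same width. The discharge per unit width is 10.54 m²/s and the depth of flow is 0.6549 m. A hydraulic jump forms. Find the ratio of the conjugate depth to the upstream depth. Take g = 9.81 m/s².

V₁ = q/y₁ = 10.54/0.6549 = 16.09 m/s. Fr₁ = V₁/√(g·y₁) = 16.09/√(9.81×0.6549) = 6.350.
Sequent-depth ratio: y₂/y₁ = ½[√(1 + 8Fr₁²) − 1] = ½[√323.54 − 1] = 8.494.

y₂/y₁ = 8.494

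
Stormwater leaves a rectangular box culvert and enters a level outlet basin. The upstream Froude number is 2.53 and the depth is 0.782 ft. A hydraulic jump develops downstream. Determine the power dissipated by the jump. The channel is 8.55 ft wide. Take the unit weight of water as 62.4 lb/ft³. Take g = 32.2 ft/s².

Fr₁ = 2.53 (given).
Bélanger equation: y₂/y₁ = ½[√(1 + 8Fr₁²) − 1] = ½[√52.21 − 1] = 3.11.
y₂ = 3.11 × 0.782 = 2.43 ft.
Head loss: ΔE = (y₂ − y₁)³/(4y₁y₂) = (2.43 − 0.782)³/(4×0.782×2.43) = 4.51/7.61 = 0.592 ft.
V₁ = Fr₁·√(g·y₁) = 2.53×√(32.2×0.782) = 12.7 ft/s; q = V₁·y₁ = 9.93 ft²/s. Q = q·b = 9.93 × 8.55 = 84.9 cfs. P = γ·Q·ΔE/550 = 62.4 × 84.9 × 0.592 / 550 = 5.70 hp.

P = 5.70 hp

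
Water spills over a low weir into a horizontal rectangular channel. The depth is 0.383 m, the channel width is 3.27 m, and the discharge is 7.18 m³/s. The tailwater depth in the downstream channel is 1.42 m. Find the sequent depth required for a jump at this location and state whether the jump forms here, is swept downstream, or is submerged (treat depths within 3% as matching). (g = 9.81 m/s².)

y₂ = 1.42 m; the jump forms here

q = Q/b = 7.18/3.27 = 2.20 m²/s; V₁ = q/y₁ = 5.73 m/s. Fr₁ = V₁/√(g·y₁) = 2.96.
From the momentum equation for a rectangular channel, y₂/y₁ = ½[√(1 + 8Fr₁²) − 1] = ½[√70.98 − 1] = 3.71.
y₂ = 3.71 × 0.383 = 1.42 m.
Tailwater y_tw = 1.42 m: y_tw ≈ y₂, so the jump forms here.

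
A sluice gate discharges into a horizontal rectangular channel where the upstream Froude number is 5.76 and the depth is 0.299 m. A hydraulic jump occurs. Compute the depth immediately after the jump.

Fr₁ = 5.76 (given).
By Bélanger, y₂/y₁ = ½[√(1 + 8Fr₁²) − 1] = ½[√266.4 − 1] = 7.66.
y₂ = 7.66 × 0.299 = 2.29 m.

y₂ = 2.29 m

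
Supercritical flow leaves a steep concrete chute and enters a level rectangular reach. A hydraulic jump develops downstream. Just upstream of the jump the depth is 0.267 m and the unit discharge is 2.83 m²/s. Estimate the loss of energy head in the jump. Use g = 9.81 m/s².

ΔE = 3.58 m

V₁ = q/y₁ = 2.83/0.267 = 10.6 m/s. Fr₁ = V₁/√(g·y₁) = 10.6/√(9.81×0.267) = 6.55.
Bélanger equation: y₂/y₁ = ½[√(1 + 8Fr₁²) − 1] = ½[√344.1 − 1] = 8.78.
y₂ = 8.78 × 0.267 = 2.34 m.
V₂ = q/y₂ = 2.83/2.34 = 1.21 m/s. E₁ = y₁ + V₁²/2g = 5.99 m; E₂ = y₂ + V₂²/2g = 2.42 m. ΔE = E₁ − E₂ = 3.58 m.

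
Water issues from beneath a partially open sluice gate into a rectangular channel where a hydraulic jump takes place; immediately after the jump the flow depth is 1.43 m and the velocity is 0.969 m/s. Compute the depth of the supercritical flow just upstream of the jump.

y₁ = 0.171 m

Fr₂ = V₂/√(g·y₂) = 0.969/√(9.81×1.43) = 0.259.
Applying the sequent-depth relation in reverse, y₁/y₂ = ½[√(1 + 8Fr₂²) − 1] = ½[√1.535 − 1] = 0.120.
y₁ = 0.120 × 1.43 = 0.171 m.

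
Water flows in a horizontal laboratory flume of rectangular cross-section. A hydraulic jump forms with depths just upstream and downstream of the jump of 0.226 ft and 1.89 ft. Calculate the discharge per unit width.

For a rectangular channel the momentum equation gives q² = ½·g·y₁·y₂·(y₁ + y₂) = ½×32.2×0.226×1.89×2.12 = 14.6.
q = √14.6 = 3.81 ft²/s.

q = 3.81 ft²/s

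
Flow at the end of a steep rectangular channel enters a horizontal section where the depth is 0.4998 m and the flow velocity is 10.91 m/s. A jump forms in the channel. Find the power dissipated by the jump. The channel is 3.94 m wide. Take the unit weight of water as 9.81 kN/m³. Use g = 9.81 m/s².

Fr₁ = V₁/√(g·y₁) = 10.91/√(9.81×0.4998) = 4.927.
Sequent-depth ratio: y₂/y₁ = ½[√(1 + 8Fr₁²) − 1] = ½[√195.21 − 1] = 6.486.
y₂ = 6.486 × 0.4998 = 3.242 m.
q = V₁·y₁ = 10.91 × 0.4998 = 5.453 m²/s. V₂ = q/y₂ = 5.453/3.242 = 1.682 m/s. E₁ = y₁ + V₁²/2g = 6.566 m; E₂ = y₂ + V₂²/2g = 3.386 m. ΔE = E₁ − E₂ = 3.181 m.
Q = q·b = 5.453 × 3.94 = 21.48 m³/s. P = γ·Q·ΔE = 9.81 × 21.48 × 3.181 = 670.3 kW.

P = 670.3 kW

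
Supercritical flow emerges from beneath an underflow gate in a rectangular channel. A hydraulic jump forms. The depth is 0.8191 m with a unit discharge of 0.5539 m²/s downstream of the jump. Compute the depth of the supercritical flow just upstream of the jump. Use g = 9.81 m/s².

y₁ = 0.08451 m

V₂ = q/y₂ = 0.5539/0.8191 = 0.6762 m/s; Fr₂ = V₂/√(g·y₂) = 0.2386.
From the momentum equation (using Fr₂), y₁/y₂ = ½[√(1 + 8Fr₂²) − 1] = ½[√1.4553 − 1] = 0.1032.
y₁ = 0.1032 × 0.8191 = 0.08451 m.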